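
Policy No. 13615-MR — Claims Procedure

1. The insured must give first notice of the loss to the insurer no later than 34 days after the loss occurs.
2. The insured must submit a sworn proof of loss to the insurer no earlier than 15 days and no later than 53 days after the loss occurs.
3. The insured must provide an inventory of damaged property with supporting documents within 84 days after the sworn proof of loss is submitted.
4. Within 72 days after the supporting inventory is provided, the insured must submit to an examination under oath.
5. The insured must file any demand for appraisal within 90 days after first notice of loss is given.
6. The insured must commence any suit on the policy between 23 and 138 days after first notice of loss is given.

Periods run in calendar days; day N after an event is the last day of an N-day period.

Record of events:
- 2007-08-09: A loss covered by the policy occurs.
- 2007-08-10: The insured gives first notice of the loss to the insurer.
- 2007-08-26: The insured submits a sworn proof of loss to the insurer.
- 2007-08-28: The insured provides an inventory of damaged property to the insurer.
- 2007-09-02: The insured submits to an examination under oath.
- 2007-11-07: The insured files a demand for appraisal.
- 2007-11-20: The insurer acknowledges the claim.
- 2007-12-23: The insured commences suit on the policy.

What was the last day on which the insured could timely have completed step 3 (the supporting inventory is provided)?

Step 3 runs from 2007-08-26, when the sworn proof of loss is submitted. 84 days after 2007-08-26 is 2007-11-18.

2007-11-18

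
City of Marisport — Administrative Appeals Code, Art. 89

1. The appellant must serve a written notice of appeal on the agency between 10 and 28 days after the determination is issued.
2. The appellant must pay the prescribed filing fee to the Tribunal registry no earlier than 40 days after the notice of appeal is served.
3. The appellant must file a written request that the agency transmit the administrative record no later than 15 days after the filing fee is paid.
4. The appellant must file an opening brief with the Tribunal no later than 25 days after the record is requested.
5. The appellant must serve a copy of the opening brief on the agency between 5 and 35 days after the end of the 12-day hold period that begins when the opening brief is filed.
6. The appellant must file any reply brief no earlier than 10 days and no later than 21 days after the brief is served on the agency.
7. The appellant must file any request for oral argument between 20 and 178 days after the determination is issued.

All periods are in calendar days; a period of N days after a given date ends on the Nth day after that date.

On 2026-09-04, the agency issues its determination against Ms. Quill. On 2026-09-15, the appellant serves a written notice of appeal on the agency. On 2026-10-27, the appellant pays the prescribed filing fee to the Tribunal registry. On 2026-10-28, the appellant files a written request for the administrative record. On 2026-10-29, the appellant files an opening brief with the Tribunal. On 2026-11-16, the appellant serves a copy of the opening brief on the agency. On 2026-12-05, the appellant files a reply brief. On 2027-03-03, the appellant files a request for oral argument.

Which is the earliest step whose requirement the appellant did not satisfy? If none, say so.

Step 7

(1) the permitted window runs from 2026-09-04 + 10 = 2026-09-14 to 2026-09-04 + 28 = 2026-10-02; 2026-09-15 falls inside that range.
(2) permitted from 2026-09-15 + 40 days = 2026-10-25 onward; done 2026-10-27 — permitted.
(3) due by 2026-10-27 + 15 days = 2026-11-11; done 2026-10-28 — timely.
(4) due by 2026-10-28 + 25 days = 2026-11-22; 2026-10-29 is within that limit.
(5) the permitted window runs from 2026-11-10 + 5 = 2026-11-15 to 2026-11-10 + 35 = 2026-12-15; 2026-11-16 falls inside that range.
(6) the permitted window runs from 2026-11-16 + 10 = 2026-11-26 to 2026-11-16 + 21 = 2026-12-07; 2026-12-05 falls inside that range.
(7) the permitted window runs from 2026-09-04 + 20 = 2026-09-24 to 2026-09-04 + 178 = 2027-03-01; done 2027-03-03 — 2 days after the window closed.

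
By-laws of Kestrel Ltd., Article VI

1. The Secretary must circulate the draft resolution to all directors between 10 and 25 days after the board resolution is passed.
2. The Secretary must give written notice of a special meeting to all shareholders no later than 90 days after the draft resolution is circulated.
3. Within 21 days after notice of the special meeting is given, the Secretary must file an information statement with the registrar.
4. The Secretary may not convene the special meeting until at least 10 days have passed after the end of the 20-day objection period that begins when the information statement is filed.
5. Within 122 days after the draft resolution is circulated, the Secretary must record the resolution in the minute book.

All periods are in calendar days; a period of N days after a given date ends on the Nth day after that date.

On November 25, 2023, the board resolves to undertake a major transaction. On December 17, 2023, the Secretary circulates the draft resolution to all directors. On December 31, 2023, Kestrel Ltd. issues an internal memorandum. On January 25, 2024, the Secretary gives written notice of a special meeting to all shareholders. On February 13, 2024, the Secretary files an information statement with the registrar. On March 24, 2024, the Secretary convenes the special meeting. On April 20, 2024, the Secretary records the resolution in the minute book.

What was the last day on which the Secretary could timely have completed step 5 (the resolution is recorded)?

Step 5 runs from December 17, 2023, when the draft resolution is circulated. 122 days after December 17, 2023 is April 17, 2024.

April 17, 2024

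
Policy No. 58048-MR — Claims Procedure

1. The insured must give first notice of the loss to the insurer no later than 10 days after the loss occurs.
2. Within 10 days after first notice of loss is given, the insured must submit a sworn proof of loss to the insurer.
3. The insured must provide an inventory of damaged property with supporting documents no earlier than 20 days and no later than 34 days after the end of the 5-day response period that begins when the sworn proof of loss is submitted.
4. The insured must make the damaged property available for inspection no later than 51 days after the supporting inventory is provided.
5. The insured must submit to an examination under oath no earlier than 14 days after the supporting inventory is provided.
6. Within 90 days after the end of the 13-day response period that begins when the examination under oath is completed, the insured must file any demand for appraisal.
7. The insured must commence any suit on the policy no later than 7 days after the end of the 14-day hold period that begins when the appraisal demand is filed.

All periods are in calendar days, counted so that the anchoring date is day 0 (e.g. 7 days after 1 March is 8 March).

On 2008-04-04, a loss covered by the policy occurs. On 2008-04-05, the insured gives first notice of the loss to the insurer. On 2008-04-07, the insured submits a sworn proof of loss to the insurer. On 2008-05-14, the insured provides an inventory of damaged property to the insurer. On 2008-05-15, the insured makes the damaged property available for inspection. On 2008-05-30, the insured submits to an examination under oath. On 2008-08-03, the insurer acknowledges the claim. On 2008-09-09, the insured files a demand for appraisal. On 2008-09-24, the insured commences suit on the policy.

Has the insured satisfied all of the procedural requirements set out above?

Yes

Step 1 — counting 10 days from 2008-04-04 (when the loss occurs) gives a deadline of 2008-04-14; 2008-04-05 is within that limit.
Step 2 — counting 10 days from 2008-04-05 (when first notice of loss is given) gives a deadline of 2008-04-15; done 2008-04-07 — timely.
Step 3 — 20 and 34 days from 2008-04-12 (end of the 5-day response period, which began when the sworn proof of loss is submitted on 2008-04-07) are 2008-05-02 and 2008-05-16 respectively; 2008-05-14 falls inside that range.
Step 4 — counting 51 days from 2008-05-14 (when the supporting inventory is provided) gives a deadline of 2008-07-04; completed 2008-05-15, before the deadline.
Step 5 — must wait 14 days from 2008-05-14 (when the supporting inventory is provided), so not before 2008-05-28; done 2008-05-30, after the minimum wait.
Step 6 — counting 90 days from 2008-06-12 (end of the 13-day response period, which began when the examination under oath is completed on 2008-05-30) gives a deadline of 2008-09-10; 2008-09-09 is within that limit.
Step 7 — counting 7 days from 2008-09-23 (end of the 14-day hold period, which began when the appraisal demand is filed on 2008-09-09) gives a deadline of 2008-09-30; 2008-09-24 is within that limit.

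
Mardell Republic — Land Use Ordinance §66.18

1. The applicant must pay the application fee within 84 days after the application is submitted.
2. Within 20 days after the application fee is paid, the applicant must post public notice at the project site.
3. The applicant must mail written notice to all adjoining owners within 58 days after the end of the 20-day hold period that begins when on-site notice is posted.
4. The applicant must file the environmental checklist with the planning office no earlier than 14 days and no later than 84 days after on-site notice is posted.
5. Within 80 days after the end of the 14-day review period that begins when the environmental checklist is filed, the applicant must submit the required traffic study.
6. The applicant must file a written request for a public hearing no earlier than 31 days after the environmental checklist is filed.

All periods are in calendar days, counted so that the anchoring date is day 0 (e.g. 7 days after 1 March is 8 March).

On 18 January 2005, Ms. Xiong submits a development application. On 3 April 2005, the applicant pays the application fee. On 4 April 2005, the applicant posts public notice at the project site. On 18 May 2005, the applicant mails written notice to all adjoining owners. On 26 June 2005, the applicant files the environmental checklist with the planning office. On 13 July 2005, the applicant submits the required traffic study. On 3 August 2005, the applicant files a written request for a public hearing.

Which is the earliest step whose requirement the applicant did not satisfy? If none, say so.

None — every step was satisfied

Step 1 — counting 84 days from 18 January 2005 (when the application is submitted) gives a deadline of 12 April 2005; 3 April 2005 is within that limit.
Step 2 — counting 20 days from 3 April 2005 (when the application fee is paid) gives a deadline of 23 April 2005; completed 4 April 2005, before the deadline.
Step 3 — counting 58 days from 24 April 2005 (end of the 20-day hold period, which began when on-site notice is posted on 4 April 2005) gives a deadline of 21 June 2005; 18 May 2005 is within that limit.
Step 4 — 14 and 84 days from 4 April 2005 (when on-site notice is posted) are 18 April 2005 and 27 June 2005 respectively; done 26 June 2005 — within the window.
Step 5 — counting 80 days from 10 July 2005 (end of the 14-day review period, which began when the environmental checklist is filed on 26 June 2005) gives a deadline of 28 September 2005; 13 July 2005 is within that limit.
Step 6 — must wait 31 days from 26 June 2005 (when the environmental checklist is filed), so not before 27 July 2005; done 3 August 2005, after the minimum wait.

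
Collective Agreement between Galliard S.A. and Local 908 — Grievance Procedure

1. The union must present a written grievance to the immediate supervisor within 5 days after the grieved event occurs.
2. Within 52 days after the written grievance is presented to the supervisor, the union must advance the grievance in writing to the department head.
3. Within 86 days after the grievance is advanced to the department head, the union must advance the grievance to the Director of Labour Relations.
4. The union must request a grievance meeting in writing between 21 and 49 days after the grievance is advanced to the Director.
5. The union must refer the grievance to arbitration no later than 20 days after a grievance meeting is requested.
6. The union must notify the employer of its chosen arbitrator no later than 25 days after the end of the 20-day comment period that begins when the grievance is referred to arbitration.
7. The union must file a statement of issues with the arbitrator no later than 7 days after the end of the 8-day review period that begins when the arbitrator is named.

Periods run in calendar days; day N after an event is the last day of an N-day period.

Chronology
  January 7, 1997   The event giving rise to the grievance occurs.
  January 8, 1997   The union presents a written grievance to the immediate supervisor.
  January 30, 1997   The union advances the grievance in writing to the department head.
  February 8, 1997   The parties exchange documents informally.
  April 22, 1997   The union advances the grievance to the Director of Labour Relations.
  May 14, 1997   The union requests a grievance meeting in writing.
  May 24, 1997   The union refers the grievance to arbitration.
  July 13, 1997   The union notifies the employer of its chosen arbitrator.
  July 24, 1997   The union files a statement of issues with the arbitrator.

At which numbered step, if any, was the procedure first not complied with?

Step 6

(1) due by January 7, 1997 + 5 days = January 12, 1997; done January 8, 1997 — timely.
(2) due by January 8, 1997 + 52 days = March 1, 1997; January 30, 1997 is within that limit.
(3) due by January 30, 1997 + 86 days = April 26, 1997; April 22, 1997 is within that limit.
(4) the permitted window runs from April 22, 1997 + 21 = May 13, 1997 to April 22, 1997 + 49 = June 10, 1997; done May 14, 1997 — within the window.
(5) due by May 14, 1997 + 20 days = June 3, 1997; completed May 24, 1997, before the deadline.
(6) due by June 13, 1997 + 25 days = July 8, 1997; done July 13, 1997 — 5 days late.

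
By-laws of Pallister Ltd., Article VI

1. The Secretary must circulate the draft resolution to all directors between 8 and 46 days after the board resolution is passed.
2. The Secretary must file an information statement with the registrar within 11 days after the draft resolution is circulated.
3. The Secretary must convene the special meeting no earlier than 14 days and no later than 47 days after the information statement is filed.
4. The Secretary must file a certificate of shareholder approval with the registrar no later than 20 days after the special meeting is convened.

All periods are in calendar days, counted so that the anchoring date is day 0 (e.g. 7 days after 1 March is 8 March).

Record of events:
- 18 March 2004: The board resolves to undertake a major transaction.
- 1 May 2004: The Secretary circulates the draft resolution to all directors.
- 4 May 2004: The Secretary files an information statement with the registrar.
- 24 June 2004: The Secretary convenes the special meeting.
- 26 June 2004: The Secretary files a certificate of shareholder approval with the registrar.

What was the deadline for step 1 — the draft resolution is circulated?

3 May 2004

Step 1 runs from 18 March 2004, when the board resolution is passed. The window is 8–46 days after 18 March 2004; it closes on 3 May 2004.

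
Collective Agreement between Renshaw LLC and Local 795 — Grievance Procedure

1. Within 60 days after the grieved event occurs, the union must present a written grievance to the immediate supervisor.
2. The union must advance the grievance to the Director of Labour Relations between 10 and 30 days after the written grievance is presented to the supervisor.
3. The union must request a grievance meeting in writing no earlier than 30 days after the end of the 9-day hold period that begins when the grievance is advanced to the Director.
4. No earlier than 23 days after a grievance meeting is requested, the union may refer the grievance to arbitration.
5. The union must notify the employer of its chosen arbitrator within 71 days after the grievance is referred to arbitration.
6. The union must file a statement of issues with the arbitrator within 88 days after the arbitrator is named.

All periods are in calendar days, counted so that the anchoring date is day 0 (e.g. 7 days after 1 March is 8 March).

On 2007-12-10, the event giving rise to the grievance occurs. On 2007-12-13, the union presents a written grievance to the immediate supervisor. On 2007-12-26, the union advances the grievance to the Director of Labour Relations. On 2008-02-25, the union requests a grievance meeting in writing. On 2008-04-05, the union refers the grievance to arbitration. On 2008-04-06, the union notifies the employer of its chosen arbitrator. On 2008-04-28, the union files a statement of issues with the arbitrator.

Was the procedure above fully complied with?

(1) due by 2007-12-10 + 60 days = 2008-02-08; 2007-12-13 is within that limit.
(2) the permitted window runs from 2007-12-13 + 10 = 2007-12-23 to 2007-12-13 + 30 = 2008-01-12; done 2007-12-26, which is between those dates.
(3) permitted from 2008-01-04 + 30 days = 2008-02-03 onward; done 2008-02-25, after the minimum wait.
(4) permitted from 2008-02-25 + 23 days = 2008-03-19 onward; done 2008-04-05, after the minimum wait.
(5) due by 2008-04-05 + 71 days = 2008-06-15; completed 2008-04-06, before the deadline.
(6) due by 2008-04-06 + 88 days = 2008-07-03; completed 2008-04-28, before the deadline.

Yes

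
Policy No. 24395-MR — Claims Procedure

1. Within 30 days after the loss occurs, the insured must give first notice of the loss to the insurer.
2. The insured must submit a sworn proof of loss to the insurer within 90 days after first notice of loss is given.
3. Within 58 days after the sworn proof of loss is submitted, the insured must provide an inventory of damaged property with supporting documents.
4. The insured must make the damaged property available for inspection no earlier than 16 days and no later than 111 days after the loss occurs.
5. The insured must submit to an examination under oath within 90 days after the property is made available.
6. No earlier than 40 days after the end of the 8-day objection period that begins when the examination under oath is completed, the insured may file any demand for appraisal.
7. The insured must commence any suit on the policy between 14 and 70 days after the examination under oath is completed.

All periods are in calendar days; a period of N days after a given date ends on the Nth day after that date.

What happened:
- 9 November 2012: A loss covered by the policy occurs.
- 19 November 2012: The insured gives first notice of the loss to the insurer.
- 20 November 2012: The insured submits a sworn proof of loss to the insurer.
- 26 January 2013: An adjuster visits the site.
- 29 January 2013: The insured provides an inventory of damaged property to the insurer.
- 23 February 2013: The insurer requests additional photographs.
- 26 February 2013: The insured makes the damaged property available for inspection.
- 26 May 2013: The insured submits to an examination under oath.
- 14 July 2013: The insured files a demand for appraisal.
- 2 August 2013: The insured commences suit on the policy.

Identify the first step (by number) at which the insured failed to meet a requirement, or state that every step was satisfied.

Step 3

(1) due by 9 November 2012 + 30 days = 9 December 2012; completed 19 November 2012, before the deadline.
(2) due by 19 November 2012 + 90 days = 17 February 2013; 20 November 2012 is within that limit.
(3) due by 20 November 2012 + 58 days = 17 January 2013; done 29 January 2013 — 12 days late.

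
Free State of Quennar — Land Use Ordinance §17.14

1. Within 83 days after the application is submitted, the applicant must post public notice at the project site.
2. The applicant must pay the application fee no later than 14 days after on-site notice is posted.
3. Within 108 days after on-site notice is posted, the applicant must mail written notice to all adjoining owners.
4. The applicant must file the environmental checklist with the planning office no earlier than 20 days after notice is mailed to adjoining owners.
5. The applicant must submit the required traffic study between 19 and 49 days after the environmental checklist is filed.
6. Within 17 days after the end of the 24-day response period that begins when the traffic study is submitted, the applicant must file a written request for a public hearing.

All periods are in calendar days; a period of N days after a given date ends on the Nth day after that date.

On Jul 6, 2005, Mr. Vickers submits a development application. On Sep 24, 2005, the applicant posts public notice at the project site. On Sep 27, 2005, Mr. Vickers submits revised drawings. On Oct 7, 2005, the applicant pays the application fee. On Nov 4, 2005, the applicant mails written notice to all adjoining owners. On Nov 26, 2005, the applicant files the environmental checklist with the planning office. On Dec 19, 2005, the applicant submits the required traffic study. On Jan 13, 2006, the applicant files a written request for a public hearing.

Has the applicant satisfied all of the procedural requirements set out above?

Step 1 — counting 83 days from Jul 6, 2005 (when the application is submitted) gives a deadline of Sep 27, 2005; done Sep 24, 2005 — timely.
Step 2 — counting 14 days from Sep 24, 2005 (when on-site notice is posted) gives a deadline of Oct 8, 2005; Oct 7, 2005 is within that limit.
Step 3 — counting 108 days from Sep 24, 2005 (when on-site notice is posted) gives a deadline of Jan 10, 2006; completed Nov 4, 2005, before the deadline.
Step 4 — must wait 20 days from Nov 4, 2005 (when notice is mailed to adjoining owners), so not before Nov 24, 2005; done Nov 26, 2005 — permitted.
Step 5 — 19 and 49 days from Nov 26, 2005 (when the environmental checklist is filed) are Dec 15, 2005 and Jan 14, 2006 respectively; Dec 19, 2005 falls inside that range.
Step 6 — counting 17 days from Jan 12, 2006 (end of the 24-day response period, which began when the traffic study is submitted on Dec 19, 2005) gives a deadline of Jan 29, 2006; Jan 13, 2006 is within that limit.

Yes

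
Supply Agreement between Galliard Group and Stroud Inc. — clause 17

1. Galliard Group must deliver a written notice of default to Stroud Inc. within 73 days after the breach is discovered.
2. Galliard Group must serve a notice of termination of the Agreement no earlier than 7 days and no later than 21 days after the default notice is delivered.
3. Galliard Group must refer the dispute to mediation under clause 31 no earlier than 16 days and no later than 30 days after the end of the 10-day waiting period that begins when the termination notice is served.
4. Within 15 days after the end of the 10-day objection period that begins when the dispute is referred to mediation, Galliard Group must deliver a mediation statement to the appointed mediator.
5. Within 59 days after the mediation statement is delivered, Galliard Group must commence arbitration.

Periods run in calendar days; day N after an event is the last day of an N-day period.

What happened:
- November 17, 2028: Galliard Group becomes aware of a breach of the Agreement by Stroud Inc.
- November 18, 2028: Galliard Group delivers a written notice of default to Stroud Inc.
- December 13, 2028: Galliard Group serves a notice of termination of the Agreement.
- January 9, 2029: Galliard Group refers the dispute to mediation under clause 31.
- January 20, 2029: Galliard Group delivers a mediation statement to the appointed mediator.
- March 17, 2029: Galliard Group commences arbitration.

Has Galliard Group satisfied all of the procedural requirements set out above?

No

Step 1 — counting 73 days from November 17, 2028 (when the breach is discovered) gives a deadline of January 29, 2029; completed November 18, 2028, before the deadline.
Step 2 — 7 and 21 days from November 18, 2028 (when the default notice is delivered) are November 25, 2028 and December 9, 2028 respectively; done December 13, 2028 — 4 days after the window closed.
Later steps need not be reached.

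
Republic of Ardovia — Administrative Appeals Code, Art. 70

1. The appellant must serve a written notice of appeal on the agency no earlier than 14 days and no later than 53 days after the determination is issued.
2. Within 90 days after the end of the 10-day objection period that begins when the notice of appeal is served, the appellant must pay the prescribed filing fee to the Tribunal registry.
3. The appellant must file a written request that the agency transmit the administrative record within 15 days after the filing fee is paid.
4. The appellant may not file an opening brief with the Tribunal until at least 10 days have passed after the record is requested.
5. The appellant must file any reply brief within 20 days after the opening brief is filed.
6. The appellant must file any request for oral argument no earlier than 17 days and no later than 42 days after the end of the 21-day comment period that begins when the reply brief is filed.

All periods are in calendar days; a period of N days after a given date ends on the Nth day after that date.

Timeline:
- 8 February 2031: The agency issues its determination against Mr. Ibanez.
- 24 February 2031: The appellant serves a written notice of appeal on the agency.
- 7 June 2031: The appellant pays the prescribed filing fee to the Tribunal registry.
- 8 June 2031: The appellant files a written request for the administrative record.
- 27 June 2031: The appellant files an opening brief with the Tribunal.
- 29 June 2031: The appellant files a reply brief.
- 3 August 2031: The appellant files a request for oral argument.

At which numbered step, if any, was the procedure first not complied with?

(1) the permitted window runs from 8 February 2031 + 14 = 22 February 2031 to 8 February 2031 + 53 = 2 April 2031; 24 February 2031 falls inside that range.
(2) due by 6 March 2031 + 90 days = 4 June 2031; 7 June 2031 misses that deadline by 3 days.
That is the first point of non-compliance.

Step 2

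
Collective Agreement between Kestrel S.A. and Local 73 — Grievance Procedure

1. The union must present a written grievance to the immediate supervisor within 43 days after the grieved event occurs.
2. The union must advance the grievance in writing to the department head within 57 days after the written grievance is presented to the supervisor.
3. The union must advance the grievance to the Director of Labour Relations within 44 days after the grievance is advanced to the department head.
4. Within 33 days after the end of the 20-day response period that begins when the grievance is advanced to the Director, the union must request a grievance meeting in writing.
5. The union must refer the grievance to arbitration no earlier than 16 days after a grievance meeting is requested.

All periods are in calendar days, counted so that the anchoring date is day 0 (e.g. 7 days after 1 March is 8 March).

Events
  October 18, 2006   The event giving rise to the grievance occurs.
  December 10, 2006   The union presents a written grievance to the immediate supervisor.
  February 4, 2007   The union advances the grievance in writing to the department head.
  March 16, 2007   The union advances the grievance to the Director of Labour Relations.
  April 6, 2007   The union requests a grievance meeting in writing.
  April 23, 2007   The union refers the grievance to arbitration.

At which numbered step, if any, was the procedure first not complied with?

Step 1

(1) due by October 18, 2006 + 43 days = November 30, 2006; done December 10, 2006 — 10 days late.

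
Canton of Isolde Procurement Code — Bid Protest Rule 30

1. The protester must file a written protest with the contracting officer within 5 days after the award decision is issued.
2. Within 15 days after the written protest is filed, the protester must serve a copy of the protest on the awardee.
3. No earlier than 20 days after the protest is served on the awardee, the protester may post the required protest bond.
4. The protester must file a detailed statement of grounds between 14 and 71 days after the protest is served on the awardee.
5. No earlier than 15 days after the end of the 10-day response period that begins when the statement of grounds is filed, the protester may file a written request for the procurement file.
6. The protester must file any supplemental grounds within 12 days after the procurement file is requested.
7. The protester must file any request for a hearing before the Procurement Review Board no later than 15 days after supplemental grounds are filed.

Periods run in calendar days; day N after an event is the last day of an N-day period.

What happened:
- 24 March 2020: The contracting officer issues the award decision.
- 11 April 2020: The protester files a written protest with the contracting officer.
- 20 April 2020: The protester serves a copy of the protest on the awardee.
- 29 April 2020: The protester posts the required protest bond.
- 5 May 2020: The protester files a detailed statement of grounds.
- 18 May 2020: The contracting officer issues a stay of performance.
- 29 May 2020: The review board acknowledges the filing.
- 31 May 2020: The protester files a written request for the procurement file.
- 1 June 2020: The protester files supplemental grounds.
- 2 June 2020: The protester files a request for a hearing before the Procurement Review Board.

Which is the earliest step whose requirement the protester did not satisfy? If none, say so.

Step 1

(1) due by 24 March 2020 + 5 days = 29 March 2020; done 11 April 2020 — 13 days late.
Later steps need not be reached.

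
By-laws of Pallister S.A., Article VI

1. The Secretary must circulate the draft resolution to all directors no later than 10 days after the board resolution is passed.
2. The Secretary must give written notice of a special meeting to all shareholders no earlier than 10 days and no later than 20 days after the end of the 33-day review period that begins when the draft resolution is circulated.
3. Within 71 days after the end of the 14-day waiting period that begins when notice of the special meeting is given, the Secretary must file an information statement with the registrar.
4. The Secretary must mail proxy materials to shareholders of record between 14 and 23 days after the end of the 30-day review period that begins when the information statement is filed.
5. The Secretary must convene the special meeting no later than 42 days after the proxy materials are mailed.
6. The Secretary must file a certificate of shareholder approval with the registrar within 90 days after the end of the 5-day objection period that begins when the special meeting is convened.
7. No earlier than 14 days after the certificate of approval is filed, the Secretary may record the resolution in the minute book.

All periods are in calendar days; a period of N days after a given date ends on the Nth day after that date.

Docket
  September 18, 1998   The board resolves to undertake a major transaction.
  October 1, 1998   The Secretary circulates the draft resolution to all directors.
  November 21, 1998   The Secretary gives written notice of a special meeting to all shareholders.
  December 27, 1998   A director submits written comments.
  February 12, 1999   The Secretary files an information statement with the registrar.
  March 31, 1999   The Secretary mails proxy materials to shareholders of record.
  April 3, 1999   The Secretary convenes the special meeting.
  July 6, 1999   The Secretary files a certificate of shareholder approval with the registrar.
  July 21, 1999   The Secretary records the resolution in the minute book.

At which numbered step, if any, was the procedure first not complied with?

Step 1

Step 1 — counting 10 days from September 18, 1998 (when the board resolution is passed) gives a deadline of September 28, 1998; not done until October 1, 1998, 3 days after the deadline.
The procedure was therefore not followed at step 1.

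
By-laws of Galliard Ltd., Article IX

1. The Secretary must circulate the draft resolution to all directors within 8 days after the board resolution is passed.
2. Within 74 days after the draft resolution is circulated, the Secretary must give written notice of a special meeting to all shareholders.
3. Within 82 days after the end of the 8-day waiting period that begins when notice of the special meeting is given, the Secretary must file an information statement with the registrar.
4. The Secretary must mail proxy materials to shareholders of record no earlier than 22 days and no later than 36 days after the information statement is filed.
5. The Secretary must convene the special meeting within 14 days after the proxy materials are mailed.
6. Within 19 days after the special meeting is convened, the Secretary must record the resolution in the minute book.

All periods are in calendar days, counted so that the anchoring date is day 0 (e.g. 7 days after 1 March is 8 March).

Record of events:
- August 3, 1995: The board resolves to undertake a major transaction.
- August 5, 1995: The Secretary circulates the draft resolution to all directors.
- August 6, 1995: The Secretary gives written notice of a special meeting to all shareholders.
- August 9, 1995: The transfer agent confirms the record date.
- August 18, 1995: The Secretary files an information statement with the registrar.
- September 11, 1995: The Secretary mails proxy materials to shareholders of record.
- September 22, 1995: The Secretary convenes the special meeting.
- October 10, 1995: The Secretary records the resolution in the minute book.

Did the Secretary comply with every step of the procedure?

Yes

Step 1 — counting 8 days from August 3, 1995 (when the board resolution is passed) gives a deadline of August 11, 1995; done August 5, 1995 — timely.
Step 2 — counting 74 days from August 5, 1995 (when the draft resolution is circulated) gives a deadline of October 18, 1995; August 6, 1995 is within that limit.
Step 3 — counting 82 days from August 14, 1995 (end of the 8-day waiting period, which began when notice of the special meeting is given on August 6, 1995) gives a deadline of November 4, 1995; completed August 18, 1995, before the deadline.
Step 4 — 22 and 36 days from August 18, 1995 (when the information statement is filed) are September 9, 1995 and September 23, 1995 respectively; September 11, 1995 falls inside that range.
Step 5 — counting 14 days from September 11, 1995 (when the proxy materials are mailed) gives a deadline of September 25, 1995; September 22, 1995 is within that limit.
Step 6 — counting 19 days from September 22, 1995 (when the special meeting is convened) gives a deadline of October 11, 1995; done October 10, 1995 — timely.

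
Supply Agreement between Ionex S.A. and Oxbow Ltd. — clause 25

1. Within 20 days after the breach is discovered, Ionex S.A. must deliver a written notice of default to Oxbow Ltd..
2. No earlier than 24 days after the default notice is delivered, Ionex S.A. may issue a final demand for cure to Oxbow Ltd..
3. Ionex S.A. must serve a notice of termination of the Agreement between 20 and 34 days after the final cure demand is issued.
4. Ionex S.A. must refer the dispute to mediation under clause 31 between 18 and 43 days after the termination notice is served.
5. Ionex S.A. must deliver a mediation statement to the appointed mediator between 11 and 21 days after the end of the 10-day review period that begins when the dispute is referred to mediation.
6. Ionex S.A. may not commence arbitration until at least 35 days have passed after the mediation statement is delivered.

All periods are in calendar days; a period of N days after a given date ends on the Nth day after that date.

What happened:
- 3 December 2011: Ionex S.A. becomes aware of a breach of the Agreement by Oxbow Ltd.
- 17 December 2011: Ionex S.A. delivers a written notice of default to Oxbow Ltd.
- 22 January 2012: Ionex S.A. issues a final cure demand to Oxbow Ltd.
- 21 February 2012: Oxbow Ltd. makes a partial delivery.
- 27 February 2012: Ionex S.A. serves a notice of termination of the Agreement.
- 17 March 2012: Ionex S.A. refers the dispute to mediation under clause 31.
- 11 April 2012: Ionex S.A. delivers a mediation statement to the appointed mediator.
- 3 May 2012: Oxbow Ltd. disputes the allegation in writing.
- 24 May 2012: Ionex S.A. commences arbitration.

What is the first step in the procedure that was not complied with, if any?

Step 3

(1) due by 3 December 2011 + 20 days = 23 December 2011; 17 December 2011 is within that limit.
(2) permitted from 17 December 2011 + 24 days = 10 January 2012 onward; done 22 January 2012, after the minimum wait.
(3) the permitted window runs from 22 January 2012 + 20 = 11 February 2012 to 22 January 2012 + 34 = 25 February 2012; 27 February 2012 is 2 days past the end of the window.
No need to go further; step 3 was not satisfied.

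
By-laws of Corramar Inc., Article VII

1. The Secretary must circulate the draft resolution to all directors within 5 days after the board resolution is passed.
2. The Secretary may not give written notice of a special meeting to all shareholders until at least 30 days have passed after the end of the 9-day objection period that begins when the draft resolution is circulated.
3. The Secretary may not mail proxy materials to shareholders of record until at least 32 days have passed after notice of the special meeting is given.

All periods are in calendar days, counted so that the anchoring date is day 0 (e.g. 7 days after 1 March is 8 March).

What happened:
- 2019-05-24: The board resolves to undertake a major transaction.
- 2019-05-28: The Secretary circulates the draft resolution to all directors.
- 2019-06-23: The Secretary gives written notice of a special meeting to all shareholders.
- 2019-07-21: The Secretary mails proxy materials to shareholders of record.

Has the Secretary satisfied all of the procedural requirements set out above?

(1) due by 2019-05-24 + 5 days = 2019-05-29; 2019-05-28 is within that limit.
(2) permitted from 2019-06-06 + 30 days = 2019-07-06 onward; 2019-06-23 is 13 days before the earliest permitted date.

No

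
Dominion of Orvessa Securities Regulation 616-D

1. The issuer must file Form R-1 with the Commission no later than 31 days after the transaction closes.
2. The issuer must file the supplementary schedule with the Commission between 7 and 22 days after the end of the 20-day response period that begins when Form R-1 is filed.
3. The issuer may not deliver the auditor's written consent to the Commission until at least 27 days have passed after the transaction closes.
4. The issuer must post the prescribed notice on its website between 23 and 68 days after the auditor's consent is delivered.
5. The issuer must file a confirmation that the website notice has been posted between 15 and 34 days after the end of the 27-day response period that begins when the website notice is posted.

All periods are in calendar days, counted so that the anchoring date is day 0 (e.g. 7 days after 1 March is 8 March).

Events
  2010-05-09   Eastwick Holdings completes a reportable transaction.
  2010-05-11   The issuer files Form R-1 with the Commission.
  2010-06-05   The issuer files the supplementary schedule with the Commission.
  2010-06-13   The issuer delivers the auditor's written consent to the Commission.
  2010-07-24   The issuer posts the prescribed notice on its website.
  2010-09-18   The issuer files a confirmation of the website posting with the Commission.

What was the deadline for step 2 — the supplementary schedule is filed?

2010-06-22

Form R-1 is filed on 2010-05-11; the 20-day response period therefore ends 2010-05-31, and step 2 runs from that date. The window is 7–22 days after 2010-05-31; it closes on 2010-06-22.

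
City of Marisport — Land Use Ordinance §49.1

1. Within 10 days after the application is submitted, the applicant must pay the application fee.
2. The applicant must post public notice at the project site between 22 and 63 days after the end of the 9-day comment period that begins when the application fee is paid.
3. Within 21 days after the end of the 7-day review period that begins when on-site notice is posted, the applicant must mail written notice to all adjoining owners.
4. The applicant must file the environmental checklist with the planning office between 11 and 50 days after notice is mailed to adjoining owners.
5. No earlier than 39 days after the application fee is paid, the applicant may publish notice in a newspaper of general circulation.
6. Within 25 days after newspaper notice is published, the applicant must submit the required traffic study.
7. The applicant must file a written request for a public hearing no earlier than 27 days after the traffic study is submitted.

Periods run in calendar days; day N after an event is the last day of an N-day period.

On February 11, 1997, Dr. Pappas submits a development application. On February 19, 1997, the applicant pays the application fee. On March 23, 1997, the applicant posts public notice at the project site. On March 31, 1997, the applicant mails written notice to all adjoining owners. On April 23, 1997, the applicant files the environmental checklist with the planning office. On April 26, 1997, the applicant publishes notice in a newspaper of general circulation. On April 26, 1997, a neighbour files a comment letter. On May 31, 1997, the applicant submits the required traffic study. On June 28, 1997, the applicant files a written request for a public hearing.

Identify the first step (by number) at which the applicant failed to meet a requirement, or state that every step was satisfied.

Step 6

Step 1 — counting 10 days from February 11, 1997 (when the application is submitted) gives a deadline of February 21, 1997; completed February 19, 1997, before the deadline.
Step 2 — 22 and 63 days from February 28, 1997 (end of the 9-day comment period, which began when the application fee is paid on February 19, 1997) are March 22, 1997 and May 2, 1997 respectively; done March 23, 1997, which is between those dates.
Step 3 — counting 21 days from March 30, 1997 (end of the 7-day review period, which began when on-site notice is posted on March 23, 1997) gives a deadline of April 20, 1997; done March 31, 1997 — timely.
Step 4 — 11 and 50 days from March 31, 1997 (when notice is mailed to adjoining owners) are April 11, 1997 and May 20, 1997 respectively; done April 23, 1997 — within the window.
Step 5 — must wait 39 days from February 19, 1997 (when the application fee is paid), so not before March 30, 1997; done April 26, 1997, after the minimum wait.
Step 6 — counting 25 days from April 26, 1997 (when newspaper notice is published) gives a deadline of May 21, 1997; not done until May 31, 1997, 10 days after the deadline.
The procedure was therefore not followed at step 6.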